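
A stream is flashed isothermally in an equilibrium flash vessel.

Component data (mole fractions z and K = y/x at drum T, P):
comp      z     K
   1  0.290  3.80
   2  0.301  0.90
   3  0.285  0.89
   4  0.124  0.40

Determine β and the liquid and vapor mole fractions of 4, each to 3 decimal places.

β = 0.903, x_4 = 0.271, y_4 = 0.108

Iterate (Newton) starting at β = 0.68:
  β = 0.680: g = 0.0878, g' = -0.404 → β = 0.897
  β = 0.897: g = 0.0023, g' = -0.402 → β = 0.903
Converged at β = 0.903.
Compositions from xᵢ = zᵢ/(1+β(Kᵢ−1)), yᵢ = Kᵢxᵢ:
  1: x = 0.082, y = 0.312
  2: x = 0.331, y = 0.298
  3: x = 0.316, y = 0.282
  4: x = 0.271, y = 0.108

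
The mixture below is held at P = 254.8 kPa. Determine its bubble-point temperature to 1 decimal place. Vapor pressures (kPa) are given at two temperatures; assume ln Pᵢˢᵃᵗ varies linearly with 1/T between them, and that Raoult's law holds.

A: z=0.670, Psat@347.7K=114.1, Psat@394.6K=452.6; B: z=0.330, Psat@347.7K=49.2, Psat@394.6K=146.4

T = 382.2 K

Bubble-point temperature: ΣzᵢPᵢˢᵃᵗ(T) = P. Interpolate ln Pᵢˢᵃᵗ = aᵢ + bᵢ/T.
  T = 347.7 K: ΣzᵢPᵢˢᵃᵗ = 92.68 kPa
  T = 394.6 K: ΣzᵢPᵢˢᵃᵗ = 351.55 kPa
  T = 371.1 K: ΣzᵢPᵢˢᵃᵗ = 187.75 kPa
  T = 382.9 K: ΣzᵢPᵢˢᵃᵗ = 259.67 kPa
  T = 377.0 K: ΣzᵢPᵢˢᵃᵗ = 221.35 kPa
  T = 379.9 K: ΣzᵢPᵢˢᵃᵗ = 239.57 kPa
  T = 381.4 K: ΣzᵢPᵢˢᵃᵗ = 249.45 kPa
Interpolating between 381.4 K and 382.9 K gives T ≈ 382.2 K.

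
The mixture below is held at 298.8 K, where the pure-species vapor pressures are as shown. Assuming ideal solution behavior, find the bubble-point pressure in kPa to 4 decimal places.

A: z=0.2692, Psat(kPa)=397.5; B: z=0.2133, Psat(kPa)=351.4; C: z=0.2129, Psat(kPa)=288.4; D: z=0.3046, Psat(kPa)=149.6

Pbub = 288.9291 kPa

At the bubble point ψ → 0, so ΣzᵢKᵢ = 1 with Kᵢ = Pᵢˢᵃᵗ/P ⇒ P = ΣzᵢPᵢˢᵃᵗ.
P = 0.2692·397.5 + 0.2133·351.4 + 0.2129·288.4 + 0.3046·149.6 = 288.9291 kPa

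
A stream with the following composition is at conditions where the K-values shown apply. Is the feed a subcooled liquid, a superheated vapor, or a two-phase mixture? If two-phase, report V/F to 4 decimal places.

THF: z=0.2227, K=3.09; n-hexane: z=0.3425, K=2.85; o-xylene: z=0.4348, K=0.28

ΣzᵢKᵢ = 1.7860; Σzᵢ/Kᵢ = 1.7451.
Both exceed 1, so a two-phase solution exists.
Material balance + equilibrium reduce to Σ zᵢ(Kᵢ−1)/(1+ψ(Kᵢ−1)) = 0.
Newton iteration, ψ⁰ = 0.62:
  ψ = 0.6200: g = -0.06763, g' = -1.1743 → ψ = 0.5624
  ψ = 0.5624: g = -0.00160, g' = -1.1236 → ψ = 0.5610
Converged at ψ = 0.5610.

two-phase, V/F = 0.5610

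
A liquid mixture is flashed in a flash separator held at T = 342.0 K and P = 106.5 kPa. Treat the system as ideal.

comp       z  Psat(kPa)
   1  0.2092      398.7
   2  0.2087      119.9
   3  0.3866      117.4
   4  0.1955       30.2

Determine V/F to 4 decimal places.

Raoult's law: Kᵢ = Pᵢˢᵃᵗ/P = Pᵢˢᵃᵗ/106.5.
  K_1 = 398.7/106.5 = 3.743662, K_2 = 119.9/106.5 = 1.125822, K_3 = 117.4/106.5 = 1.102347, K_4 = 30.2/106.5 = 0.283568
Material balance + equilibrium reduce to Σ zᵢ(Kᵢ−1)/(1+V/F(Kᵢ−1)) = 0.
Check two-phase: ΣzᵢKᵢ = 1.4997 > 1 and Σzᵢ/Kᵢ = 1.2814 > 1, so g(0) = 0.4997 > 0 and g(1) = -0.2814 < 0.
Newton–Raphson from V/F = 0.5:
  V/F = 0.5000: g = 0.08610, g' = -0.5301 → V/F = 0.6624
  V/F = 0.6624: g = -0.00155, g' = -0.5682 → V/F = 0.6597
Converged at V/F = 0.6597.

V/F = 0.6597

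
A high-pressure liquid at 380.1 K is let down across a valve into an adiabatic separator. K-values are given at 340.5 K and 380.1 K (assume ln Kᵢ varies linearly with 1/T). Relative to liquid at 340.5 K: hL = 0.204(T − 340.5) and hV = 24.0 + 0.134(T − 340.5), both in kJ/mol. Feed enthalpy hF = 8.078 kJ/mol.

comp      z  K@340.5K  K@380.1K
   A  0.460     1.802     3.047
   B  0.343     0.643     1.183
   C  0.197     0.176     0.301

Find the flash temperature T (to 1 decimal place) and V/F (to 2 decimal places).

T = 344.7 K, V/F = 0.30

Adiabatic flash: solve Rachford–Rice at each trial T, then check hF = ψ·hV(T) + (1−ψ)·hL(T).
  T = 340.5 K: K = (1.802, 0.643, 0.176), RR gives ψ = 0.182, H_out = 4.368 kJ/mol
  T = 380.1 K: K = (3.047, 1.183, 0.301), RR gives ψ = 0.914, H_out = 27.490 kJ/mol
  T = 360.3 K: K = (2.377, 0.887, 0.234), RR gives ψ = 0.638, H_out = 18.466 kJ/mol
  T = 350.4 K: K = (2.078, 0.759, 0.204), RR gives ψ = 0.444, H_out = 12.363 kJ/mol
  T = 345.4 K: K = (1.936, 0.699, 0.189), RR gives ψ = 0.322, H_out = 8.625 kJ/mol
  T = 342.9 K: K = (1.867, 0.670, 0.182), RR gives ψ = 0.254, H_out = 6.538 kJ/mol
  T = 344.1 K: K = (1.900, 0.684, 0.186), RR gives ψ = 0.287, H_out = 7.560 kJ/mol
Linear interpolation between T = 344.1 (H_out = 7.560) and T = 345.4 (H_out = 8.625) on hF = 8.078 gives T ≈ 344.7 K, at which ψ = 0.30.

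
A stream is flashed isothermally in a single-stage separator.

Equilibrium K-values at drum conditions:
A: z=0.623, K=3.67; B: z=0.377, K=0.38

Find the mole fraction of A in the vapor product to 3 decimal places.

y_A = 0.692

Binary case is linear: z₁(K₁−1)(1+ψ(K₂−1)) + z₂(K₂−1)(1+ψ(K₁−1)) = 0
⇒ ψ = [z₁(K₁−1)+z₂(K₂−1)] / [−(K₁−1)(K₂−1)] = 1.4297/1.6554 = 0.864
Compositions from xᵢ = zᵢ/(1+ψ(Kᵢ−1)), yᵢ = Kᵢxᵢ:
  A: x = 0.188, y = 0.692
  B: x = 0.812, y = 0.308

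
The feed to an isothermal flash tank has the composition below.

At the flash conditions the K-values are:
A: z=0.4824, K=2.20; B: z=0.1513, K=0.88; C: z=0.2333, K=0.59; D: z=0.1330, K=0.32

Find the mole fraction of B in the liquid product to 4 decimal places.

Newton iteration, β⁰ = 0.5:
  β = 0.5000: g = 0.08514, g' = -0.4770 → β = 0.6785
  β = 0.6785: g = -0.00109, g' = -0.5009 → β = 0.6763
Converged at β = 0.6763.
Compositions from xᵢ = zᵢ/(1+β(Kᵢ−1)), yᵢ = Kᵢxᵢ:
  A: x = 0.2663, y = 0.5858
  B: x = 0.1647, y = 0.1449
  C: x = 0.3228, y = 0.1905
  D: x = 0.2462, y = 0.0788

x_B = 0.1647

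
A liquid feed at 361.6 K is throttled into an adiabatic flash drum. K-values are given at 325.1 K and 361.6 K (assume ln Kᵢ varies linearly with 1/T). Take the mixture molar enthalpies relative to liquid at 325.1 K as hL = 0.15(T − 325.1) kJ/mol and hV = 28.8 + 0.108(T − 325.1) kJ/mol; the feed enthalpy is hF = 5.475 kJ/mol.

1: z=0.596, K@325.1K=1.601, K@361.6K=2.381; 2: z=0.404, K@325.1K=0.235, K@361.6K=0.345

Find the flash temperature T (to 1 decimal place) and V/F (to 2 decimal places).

Adiabatic flash: solve Rachford–Rice at each trial T, then check hF = ψ·hV(T) + (1−ψ)·hL(T).
  T = 325.1 K: K = (1.601, 0.235), RR gives ψ = 0.107, H_out = 3.078 kJ/mol
  T = 361.6 K: K = (2.381, 0.345), RR gives ψ = 0.617, H_out = 22.309 kJ/mol
  T = 343.4 K: K = (1.974, 0.288), RR gives ψ = 0.422, H_out = 14.579 kJ/mol
  T = 334.2 K: K = (1.782, 0.261), RR gives ψ = 0.289, H_out = 9.590 kJ/mol
  T = 329.6 K: K = (1.689, 0.248), RR gives ψ = 0.206, H_out = 6.567 kJ/mol
  T = 327.4 K: K = (1.646, 0.241), RR gives ψ = 0.160, H_out = 4.940 kJ/mol
Linear interpolation between T = 327.4 (H_out = 4.940) and T = 329.6 (H_out = 6.567) on hF = 5.475 gives T ≈ 328.1 K, at which ψ = 0.18.

T = 328.1 K, V/F = 0.18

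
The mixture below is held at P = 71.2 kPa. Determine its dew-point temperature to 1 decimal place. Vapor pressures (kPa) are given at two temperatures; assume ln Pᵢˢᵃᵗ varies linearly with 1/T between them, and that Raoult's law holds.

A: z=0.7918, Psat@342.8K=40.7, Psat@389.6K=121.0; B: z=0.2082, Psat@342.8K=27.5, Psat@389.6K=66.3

T = 371.2 K

Dew-point temperature: Σzᵢ·P/Pᵢˢᵃᵗ(T) = 1. Interpolate ln Pᵢˢᵃᵗ = aᵢ + bᵢ/T.
  T = 342.8 K: ΣzᵢP/Pᵢˢᵃᵗ = 1.9242
  T = 389.6 K: ΣzᵢP/Pᵢˢᵃᵗ = 0.6895
  T = 366.2 K: ΣzᵢP/Pᵢˢᵃᵗ = 1.1134
  T = 377.9 K: ΣzᵢP/Pᵢˢᵃᵗ = 0.8695
  T = 372.0 K: ΣzᵢP/Pᵢˢᵃᵗ = 0.9830
  T = 369.1 K: ΣzᵢP/Pᵢˢᵃᵗ = 1.0456
Interpolating between 369.1 K and 372.0 K gives T ≈ 371.2 K.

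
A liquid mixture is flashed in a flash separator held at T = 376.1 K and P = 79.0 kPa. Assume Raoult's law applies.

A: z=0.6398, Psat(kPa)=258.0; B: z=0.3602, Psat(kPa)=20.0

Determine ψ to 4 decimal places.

ψ = 0.6977

Raoult's law: Kᵢ = Pᵢˢᵃᵗ/P = Pᵢˢᵃᵗ/79.0.
  K_A = 258.0/79.0 = 3.265823, K_B = 20.0/79.0 = 0.253165
Rachford–Rice: g(ψ) = Σ zᵢ(Kᵢ−1)/(1+ψ(Kᵢ−1)) = 0.
Check two-phase: ΣzᵢKᵢ = 2.1807 > 1 and Σzᵢ/Kᵢ = 1.6187 > 1, so g(0) = 1.1807 > 0 and g(1) = -0.6187 < 0.
Newton iteration, ψ⁰ = 0.5:
  ψ = 0.5000: g = 0.25034, g' = -1.2337 → ψ = 0.7029
  ψ = 0.7029: g = -0.00714, g' = -1.3789 → ψ = 0.6977
Converged at ψ = 0.6977.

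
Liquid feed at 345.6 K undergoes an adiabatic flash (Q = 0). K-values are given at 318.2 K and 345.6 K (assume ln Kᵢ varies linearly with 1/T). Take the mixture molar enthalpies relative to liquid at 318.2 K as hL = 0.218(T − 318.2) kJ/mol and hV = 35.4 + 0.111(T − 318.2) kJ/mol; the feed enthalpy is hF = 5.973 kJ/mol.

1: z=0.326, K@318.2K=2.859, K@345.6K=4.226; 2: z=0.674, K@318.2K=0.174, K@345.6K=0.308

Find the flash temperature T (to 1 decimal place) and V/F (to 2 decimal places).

T = 327.1 K, V/F = 0.12

Adiabatic flash: solve Rachford–Rice at each trial T, then check hF = ψ·hV(T) + (1−ψ)·hL(T).
  T = 318.2 K: K = (2.859, 0.174), RR gives ψ = 0.032, H_out = 1.137 kJ/mol
  T = 345.6 K: K = (4.226, 0.308), RR gives ψ = 0.262, H_out = 14.485 kJ/mol
  T = 331.9 K: K = (3.504, 0.234), RR gives ψ = 0.157, H_out = 8.299 kJ/mol
  T = 325.0 K: K = (3.170, 0.202), RR gives ψ = 0.098, H_out = 4.881 kJ/mol
  T = 328.4 K: K = (3.332, 0.218), RR gives ψ = 0.128, H_out = 6.603 kJ/mol
  T = 326.7 K: K = (3.250, 0.210), RR gives ψ = 0.113, H_out = 5.752 kJ/mol
Linear interpolation between T = 326.7 (H_out = 5.752) and T = 328.4 (H_out = 6.603) on hF = 5.973 gives T ≈ 327.1 K, at which ψ = 0.12.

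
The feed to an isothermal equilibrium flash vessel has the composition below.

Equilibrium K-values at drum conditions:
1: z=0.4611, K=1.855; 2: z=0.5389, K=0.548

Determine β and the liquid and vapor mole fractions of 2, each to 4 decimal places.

Material balance + equilibrium reduce to Σ zᵢ(Kᵢ−1)/(1+β(Kᵢ−1)) = 0.
Feasibility: ΣzᵢKᵢ = 1.1507, Σzᵢ/Kᵢ = 1.2320 — both > 1, two phases present.
Newton–Raphson from β = 0.5:
  β = 0.5000: g = -0.03853, g' = -0.3492 → β = 0.3897
  β = 0.3897: g = 0.00006, g' = -0.3519 → β = 0.3898
Converged at β = 0.3898.
Compositions from xᵢ = zᵢ/(1+β(Kᵢ−1)), yᵢ = Kᵢxᵢ:
  1: x = 0.3458, y = 0.6415
  2: x = 0.6542, y = 0.3585

β = 0.3898, x_2 = 0.6542, y_2 = 0.3585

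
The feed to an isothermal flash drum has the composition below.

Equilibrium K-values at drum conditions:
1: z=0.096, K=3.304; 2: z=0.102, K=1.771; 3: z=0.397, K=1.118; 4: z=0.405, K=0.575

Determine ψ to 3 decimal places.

ψ = 0.445

Let ψ = V/F and solve Σ zᵢ(Kᵢ−1)/(1+ψ(Kᵢ−1)) = 0.
Feasibility: ΣzᵢKᵢ = 1.175, Σzᵢ/Kᵢ = 1.146 — both > 1, two phases present.
Newton–Raphson from ψ = 0.5:
  ψ = 0.500: g = -0.0148, g' = -0.265 → ψ = 0.444
  ψ = 0.444: g = 0.0003, g' = -0.274 → ψ = 0.445
Converged at ψ = 0.445.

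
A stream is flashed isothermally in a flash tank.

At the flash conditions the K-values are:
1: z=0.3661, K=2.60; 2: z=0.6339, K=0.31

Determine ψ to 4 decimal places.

ψ = 0.1344

Rachford–Rice: g(ψ) = Σ zᵢ(Kᵢ−1)/(1+ψ(Kᵢ−1)) = 0.
Check two-phase: ΣzᵢKᵢ = 1.1484 > 1 and Σzᵢ/Kᵢ = 2.1856 > 1, so g(0) = 0.1484 > 0 and g(1) = -1.1856 < 0.
Iterate (Newton) starting at ψ = 0.32:
  ψ = 0.3200: g = -0.17393, g' = -0.9070 → ψ = 0.1282
  ψ = 0.1282: g = 0.00618, g' = -1.0085 → ψ = 0.1344
Converged at ψ = 0.1344.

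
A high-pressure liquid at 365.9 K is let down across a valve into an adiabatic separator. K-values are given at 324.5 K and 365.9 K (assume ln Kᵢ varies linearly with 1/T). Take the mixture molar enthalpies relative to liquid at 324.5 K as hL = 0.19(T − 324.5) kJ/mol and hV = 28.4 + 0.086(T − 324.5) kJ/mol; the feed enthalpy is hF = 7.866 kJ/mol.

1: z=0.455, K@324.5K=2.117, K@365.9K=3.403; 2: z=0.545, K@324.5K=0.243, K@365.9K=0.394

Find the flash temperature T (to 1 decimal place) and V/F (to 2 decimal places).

T = 333.3 K, V/F = 0.23

Adiabatic flash: solve Rachford–Rice at each trial T, then check hF = ψ·hV(T) + (1−ψ)·hL(T).
  T = 324.5 K: K = (2.117, 0.243), RR gives ψ = 0.113, H_out = 3.213 kJ/mol
  T = 365.9 K: K = (3.403, 0.394), RR gives ψ = 0.524, H_out = 20.492 kJ/mol
  T = 345.2 K: K = (2.723, 0.314), RR gives ψ = 0.347, H_out = 13.036 kJ/mol
  T = 334.9 K: K = (2.412, 0.277), RR gives ψ = 0.244, H_out = 8.632 kJ/mol
  T = 329.7 K: K = (2.262, 0.260), RR gives ψ = 0.183, H_out = 6.083 kJ/mol
  T = 332.3 K: K = (2.336, 0.269), RR gives ψ = 0.214, H_out = 7.392 kJ/mol
  T = 333.6 K: K = (2.374, 0.273), RR gives ψ = 0.229, H_out = 8.020 kJ/mol
Linear interpolation between T = 332.3 (H_out = 7.392) and T = 333.6 (H_out = 8.020) on hF = 7.866 gives T ≈ 333.3 K, at which ψ = 0.23.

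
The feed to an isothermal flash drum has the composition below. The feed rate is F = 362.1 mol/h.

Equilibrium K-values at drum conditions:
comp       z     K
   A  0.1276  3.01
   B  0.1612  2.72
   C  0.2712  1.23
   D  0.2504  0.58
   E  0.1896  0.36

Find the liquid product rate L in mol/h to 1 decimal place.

L = 166.0 mol/h

Rachford–Rice: g(ψ) = Σ zᵢ(Kᵢ−1)/(1+ψ(Kᵢ−1)) = 0.
Feasibility: ΣzᵢKᵢ = 1.3696, Σzᵢ/Kᵢ = 1.2805 — both > 1, two phases present.
Newton–Raphson from ψ = 0.6:
  ψ = 0.6000: g = -0.03006, g' = -0.5161 → ψ = 0.5418
  ψ = 0.5418: g = -0.00012, g' = -0.5133 → ψ = 0.5415
Converged at ψ = 0.5415.
Then V = ψ·F = 0.5415·362.1 = 196.1 mol/h and L = F − V = 166.0 mol/h.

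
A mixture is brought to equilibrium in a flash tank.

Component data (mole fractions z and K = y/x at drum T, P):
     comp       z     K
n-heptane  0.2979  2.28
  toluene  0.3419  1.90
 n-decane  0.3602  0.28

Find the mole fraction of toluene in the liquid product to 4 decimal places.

Let β = V/F and solve Σ zᵢ(Kᵢ−1)/(1+β(Kᵢ−1)) = 0.
Feasibility: ΣzᵢKᵢ = 1.4297, Σzᵢ/Kᵢ = 1.5970 — both > 1, two phases present.
Newton iteration, β⁰ = 0.5:
  β = 0.5000: g = 0.03950, g' = -0.7691 → β = 0.5514
  β = 0.5514: g = -0.00087, g' = -0.8050 → β = 0.5503
Converged at β = 0.5503.
Compositions from xᵢ = zᵢ/(1+β(Kᵢ−1)), yᵢ = Kᵢxᵢ:
  n-heptane: x = 0.1748, y = 0.3985
  toluene: x = 0.2287, y = 0.4344
  n-decane: x = 0.5966, y = 0.1670

x_toluene = 0.2287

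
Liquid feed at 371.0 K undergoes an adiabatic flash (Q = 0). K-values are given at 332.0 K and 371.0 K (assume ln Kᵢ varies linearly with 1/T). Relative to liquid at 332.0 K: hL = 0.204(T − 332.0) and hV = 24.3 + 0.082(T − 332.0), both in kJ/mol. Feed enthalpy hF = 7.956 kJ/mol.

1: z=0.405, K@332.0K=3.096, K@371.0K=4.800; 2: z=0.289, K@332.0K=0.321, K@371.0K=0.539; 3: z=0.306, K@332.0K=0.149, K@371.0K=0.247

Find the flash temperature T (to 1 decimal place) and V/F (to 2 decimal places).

T = 338.0 K, V/F = 0.29

Adiabatic flash: solve Rachford–Rice at each trial T, then check hF = ψ·hV(T) + (1−ψ)·hL(T).
  T = 332.0 K: K = (3.096, 0.321, 0.149), RR gives ψ = 0.242, H_out = 5.889 kJ/mol
  T = 371.0 K: K = (4.800, 0.539, 0.247), RR gives ψ = 0.490, H_out = 17.539 kJ/mol
  T = 351.5 K: K = (3.902, 0.422, 0.195), RR gives ψ = 0.372, H_out = 12.140 kJ/mol
  T = 341.8 K: K = (3.489, 0.370, 0.171), RR gives ψ = 0.311, H_out = 9.183 kJ/mol
  T = 336.9 K: K = (3.290, 0.345, 0.160), RR gives ψ = 0.278, H_out = 7.583 kJ/mol
  T = 339.4 K: K = (3.391, 0.357, 0.165), RR gives ψ = 0.295, H_out = 8.410 kJ/mol
  T = 338.1 K: K = (3.338, 0.351, 0.163), RR gives ψ = 0.286, H_out = 7.983 kJ/mol
Linear interpolation between T = 336.9 (H_out = 7.583) and T = 338.1 (H_out = 7.983) on hF = 7.956 gives T ≈ 338.0 K, at which ψ = 0.29.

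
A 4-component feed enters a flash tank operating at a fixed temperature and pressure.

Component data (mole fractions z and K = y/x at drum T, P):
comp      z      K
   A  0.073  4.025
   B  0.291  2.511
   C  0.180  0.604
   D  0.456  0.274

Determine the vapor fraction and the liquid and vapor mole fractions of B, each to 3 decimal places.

ψ = 0.210, x_B = 0.221, y_B = 0.554

Iterate (Newton) starting at ψ = 0.63:
  ψ = 0.630: g = -0.4038, g' = -1.120 → ψ = 0.269
  ψ = 0.269: g = -0.0572, g' = -0.945 → ψ = 0.209
  ψ = 0.209: g = 0.0016, g' = -1.002 → ψ = 0.210
Converged at ψ = 0.210.
Compositions from xᵢ = zᵢ/(1+ψ(Kᵢ−1)), yᵢ = Kᵢxᵢ:
  A: x = 0.045, y = 0.180
  B: x = 0.221, y = 0.554
  C: x = 0.196, y = 0.119
  D: x = 0.538, y = 0.147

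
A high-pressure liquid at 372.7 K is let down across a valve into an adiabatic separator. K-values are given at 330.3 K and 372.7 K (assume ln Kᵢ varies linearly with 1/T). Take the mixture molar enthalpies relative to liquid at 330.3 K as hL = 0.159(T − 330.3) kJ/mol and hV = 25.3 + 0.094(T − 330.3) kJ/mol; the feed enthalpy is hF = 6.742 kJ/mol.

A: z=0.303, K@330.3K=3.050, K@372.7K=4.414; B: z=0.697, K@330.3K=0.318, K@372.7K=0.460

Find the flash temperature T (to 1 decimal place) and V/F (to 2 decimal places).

Adiabatic flash: solve Rachford–Rice at each trial T, then check hF = ψ·hV(T) + (1−ψ)·hL(T).
  T = 330.3 K: K = (3.050, 0.318), RR gives ψ = 0.104, H_out = 2.638 kJ/mol
  T = 372.7 K: K = (4.414, 0.460), RR gives ψ = 0.357, H_out = 14.789 kJ/mol
  T = 351.5 K: K = (3.710, 0.387), RR gives ψ = 0.237, H_out = 9.038 kJ/mol
  T = 340.9 K: K = (3.374, 0.352), RR gives ψ = 0.174, H_out = 5.964 kJ/mol
  T = 346.2 K: K = (3.541, 0.369), RR gives ψ = 0.206, H_out = 7.526 kJ/mol
  T = 343.5 K: K = (3.456, 0.360), RR gives ψ = 0.190, H_out = 6.737 kJ/mol
  T = 344.9 K: K = (3.500, 0.365), RR gives ψ = 0.198, H_out = 7.148 kJ/mol
Linear interpolation between T = 343.5 (H_out = 6.737) and T = 344.9 (H_out = 7.148) on hF = 6.742 gives T ≈ 343.5 K, at which ψ = 0.19.

T = 343.5 K, V/F = 0.19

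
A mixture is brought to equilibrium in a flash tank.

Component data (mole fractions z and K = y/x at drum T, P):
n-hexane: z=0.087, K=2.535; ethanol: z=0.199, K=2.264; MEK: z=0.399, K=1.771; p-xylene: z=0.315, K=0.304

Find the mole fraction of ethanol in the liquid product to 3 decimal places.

x_ethanol = 0.108

Rachford–Rice: g(ψ) = Σ zᵢ(Kᵢ−1)/(1+ψ(Kᵢ−1)) = 0.
Check two-phase: ΣzᵢKᵢ = 1.473 > 1 and Σzᵢ/Kᵢ = 1.384 > 1, so g(0) = 0.473 > 0 and g(1) = -0.384 < 0.
Newton–Raphson from ψ = 0.5:
  ψ = 0.500: g = 0.1155, g' = -0.667 → ψ = 0.673
  ψ = 0.673: g = -0.0083, g' = -0.785 → ψ = 0.662
Converged at ψ = 0.662.
Compositions from xᵢ = zᵢ/(1+ψ(Kᵢ−1)), yᵢ = Kᵢxᵢ:
  n-hexane: x = 0.043, y = 0.109
  ethanol: x = 0.108, y = 0.245
  MEK: x = 0.264, y = 0.468
  p-xylene: x = 0.584, y = 0.178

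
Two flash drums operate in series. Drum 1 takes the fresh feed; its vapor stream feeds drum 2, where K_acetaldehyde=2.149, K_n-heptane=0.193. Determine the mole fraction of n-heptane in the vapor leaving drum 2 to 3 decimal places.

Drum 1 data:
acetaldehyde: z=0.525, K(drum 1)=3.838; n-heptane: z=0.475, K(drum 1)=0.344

y_n-heptane (drum 2) = 0.113

Drum 1:
Let ψ₁ = V/F and solve Σ zᵢ(Kᵢ−1)/(1+ψ₁(Kᵢ−1)) = 0.
Check two-phase: ΣzᵢKᵢ = 2.178 > 1 and Σzᵢ/Kᵢ = 1.518 > 1, so g(0) = 1.178 > 0 and g(1) = -0.518 < 0.
Binary case is linear: z₁(K₁−1)(1+ψ₁(K₂−1)) + z₂(K₂−1)(1+ψ₁(K₁−1)) = 0
⇒ ψ₁ = [z₁(K₁−1)+z₂(K₂−1)] / [−(K₁−1)(K₂−1)] = 1.1784/1.8617 = 0.633
Drum-1 compositions:
  acetaldehyde: x = 0.188, y = 0.721
  n-heptane: x = 0.812, y = 0.279
Drum-2 feed = drum-1 vapor: z₂ = (0.7206, 0.2794).
Drum 2:
Rachford–Rice: g(ψ₂) = Σ zᵢ(Kᵢ−1)/(1+ψ₂(Kᵢ−1)) = 0.
Feasibility: ΣzᵢKᵢ = 1.602, Σzᵢ/Kᵢ = 1.783 — both > 1, two phases present.
Newton–Raphson from ψ₂ = 0.5:
  ψ₂ = 0.500: g = 0.1478, g' = -0.895 → ψ₂ = 0.665
  ψ₂ = 0.665: g = -0.0175, g' = -1.154 → ψ₂ = 0.650
Converged at ψ₂ = 0.650.
  acetaldehyde: x = 0.413, y = 0.887
  n-heptane: x = 0.587, y = 0.113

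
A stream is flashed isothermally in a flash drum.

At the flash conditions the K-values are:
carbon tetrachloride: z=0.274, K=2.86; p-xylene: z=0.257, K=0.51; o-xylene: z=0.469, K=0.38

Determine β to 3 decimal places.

β = 0.087

Let β = V/F and solve Σ zᵢ(Kᵢ−1)/(1+β(Kᵢ−1)) = 0.
g(0) = ΣzᵢKᵢ − 1 = 0.093 and g(1) = 1 − Σzᵢ/Kᵢ = -0.834, so a root lies in (0, 1).
Iterate (Newton) starting at β = 0.5:
  β = 0.500: g = -0.3242, g' = -0.741 → β = 0.063
  β = 0.063: g = 0.0239, g' = -1.021 → β = 0.086
  β = 0.086: g = 0.0006, g' = -0.973 → β = 0.087
Converged at β = 0.087.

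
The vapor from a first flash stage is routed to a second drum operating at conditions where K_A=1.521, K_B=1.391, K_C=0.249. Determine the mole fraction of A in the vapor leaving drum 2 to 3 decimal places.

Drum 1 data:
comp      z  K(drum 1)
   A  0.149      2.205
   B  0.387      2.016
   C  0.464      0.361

Drum 1:
Newton iteration, ψ₁⁰ = 0.5:
  ψ₁ = 0.500: g = -0.0629, g' = -0.669 → ψ₁ = 0.406
  ψ₁ = 0.406: g = -0.0014, g' = -0.643 → ψ₁ = 0.404
Converged at ψ₁ = 0.404.
Drum-1 compositions:
  A: x = 0.100, y = 0.221
  B: x = 0.274, y = 0.553
  C: x = 0.625, y = 0.226
Drum-2 feed = drum-1 vapor: z₂ = (0.2210, 0.5532, 0.2257).
Drum 2:
Material balance + equilibrium reduce to Σ zᵢ(Kᵢ−1)/(1+ψ₂(Kᵢ−1)) = 0.
Feasibility: ΣzᵢKᵢ = 1.162, Σzᵢ/Kᵢ = 1.450 — both > 1, two phases present.
Newton–Raphson from ψ₂ = 0.5:
  ψ₂ = 0.500: g = 0.0008, g' = -0.423 → ψ₂ = 0.502
Converged at ψ₂ = 0.502.
  A: x = 0.175, y = 0.266
  B: x = 0.462, y = 0.643
  C: x = 0.362, y = 0.090

y_A (drum 2) = 0.266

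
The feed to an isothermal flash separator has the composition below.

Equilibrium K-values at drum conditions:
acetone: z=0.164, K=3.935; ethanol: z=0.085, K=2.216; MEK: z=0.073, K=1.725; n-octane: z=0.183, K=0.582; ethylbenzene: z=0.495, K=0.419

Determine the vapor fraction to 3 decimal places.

Iterate (Newton) starting at ψ = 0.5:
  ψ = 0.500: g = -0.2039, g' = -0.684 → ψ = 0.202
  ψ = 0.202: g = 0.0218, g' = -0.919 → ψ = 0.226
Converged at ψ = 0.226.

ψ = 0.226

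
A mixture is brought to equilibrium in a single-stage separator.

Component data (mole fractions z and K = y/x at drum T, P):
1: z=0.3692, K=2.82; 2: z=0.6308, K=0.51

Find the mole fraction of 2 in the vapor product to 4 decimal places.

Iterate (Newton) starting at ψ = 0.69:
  ψ = 0.6900: g = -0.16910, g' = -0.5860 → ψ = 0.4014
  ψ = 0.4014: g = 0.00349, g' = -0.6430 → ψ = 0.4069
Converged at ψ = 0.4069.
Compositions from xᵢ = zᵢ/(1+ψ(Kᵢ−1)), yᵢ = Kᵢxᵢ:
  1: x = 0.2121, y = 0.5982
  2: x = 0.7879, y = 0.4018

y_2 = 0.4018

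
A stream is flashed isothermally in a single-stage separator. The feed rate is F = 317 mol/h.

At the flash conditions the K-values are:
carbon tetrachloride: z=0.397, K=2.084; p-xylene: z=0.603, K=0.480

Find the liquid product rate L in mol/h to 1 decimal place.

Material balance + equilibrium reduce to Σ zᵢ(Kᵢ−1)/(1+ψ(Kᵢ−1)) = 0.
g(0) = ΣzᵢKᵢ − 1 = 0.117 and g(1) = 1 − Σzᵢ/Kᵢ = -0.447, so a root lies in (0, 1).
Binary case is linear: z₁(K₁−1)(1+ψ(K₂−1)) + z₂(K₂−1)(1+ψ(K₁−1)) = 0
⇒ ψ = [z₁(K₁−1)+z₂(K₂−1)] / [−(K₁−1)(K₂−1)] = 0.1168/0.5637 = 0.207
Then V = ψ·F = 0.2072·317 = 65.7 mol/h and L = F − V = 251.3 mol/h.

L = 251.3 mol/h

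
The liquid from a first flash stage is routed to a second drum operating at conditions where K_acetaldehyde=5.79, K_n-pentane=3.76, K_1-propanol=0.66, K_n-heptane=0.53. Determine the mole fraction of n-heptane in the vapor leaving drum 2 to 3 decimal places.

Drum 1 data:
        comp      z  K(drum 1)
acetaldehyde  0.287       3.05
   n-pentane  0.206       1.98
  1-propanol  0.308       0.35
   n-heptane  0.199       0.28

y_n-heptane (drum 2) = 0.203

Drum 1:
Iterate (Newton) starting at ψ₁ = 0.5:
  ψ₁ = 0.500: g = -0.0944, g' = -0.921 → ψ₁ = 0.397
  ψ₁ = 0.397: g = -0.0011, g' = -0.908 → ψ₁ = 0.396
Converged at ψ₁ = 0.396.
Drum-1 compositions:
  acetaldehyde: x = 0.158, y = 0.483
  n-pentane: x = 0.148, y = 0.294
  1-propanol: x = 0.415, y = 0.145
  n-heptane: x = 0.278, y = 0.078
Drum-2 feed = drum-1 liquid: z₂ = (0.1584, 0.1484, 0.4148, 0.2784).
Drum 2:
Iterate (Newton) starting at ψ₂ = 0.5:
  ψ₂ = 0.500: g = 0.0546, g' = -0.690 → ψ₂ = 0.579
  ψ₂ = 0.579: g = 0.0032, g' = -0.613 → ψ₂ = 0.584
Converged at ψ₂ = 0.584.
  acetaldehyde: x = 0.042, y = 0.241
  n-pentane: x = 0.057, y = 0.214
  1-propanol: x = 0.518, y = 0.342
  n-heptane: x = 0.384, y = 0.203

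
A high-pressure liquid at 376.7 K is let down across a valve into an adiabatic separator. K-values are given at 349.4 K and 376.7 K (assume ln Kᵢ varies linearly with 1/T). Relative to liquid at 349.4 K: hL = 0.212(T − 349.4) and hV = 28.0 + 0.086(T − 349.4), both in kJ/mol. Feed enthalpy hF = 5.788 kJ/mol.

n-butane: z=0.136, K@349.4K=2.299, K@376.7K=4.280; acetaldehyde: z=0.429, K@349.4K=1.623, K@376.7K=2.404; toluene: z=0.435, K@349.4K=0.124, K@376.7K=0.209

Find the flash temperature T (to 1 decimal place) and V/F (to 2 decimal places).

T = 353.7 K, V/F = 0.18

Adiabatic flash: solve Rachford–Rice at each trial T, then check hF = ψ·hV(T) + (1−ψ)·hL(T).
  T = 349.4 K: K = (2.299, 1.623, 0.124), RR gives ψ = 0.087, H_out = 2.427 kJ/mol
  T = 376.7 K: K = (4.280, 2.404, 0.209), RR gives ψ = 0.462, H_out = 17.143 kJ/mol
  T = 363.0 K: K = (3.170, 1.988, 0.162), RR gives ψ = 0.319, H_out = 11.259 kJ/mol
  T = 356.2 K: K = (2.708, 1.800, 0.142), RR gives ψ = 0.221, H_out = 7.437 kJ/mol
  T = 352.8 K: K = (2.497, 1.710, 0.133), RR gives ψ = 0.160, H_out = 5.127 kJ/mol
  T = 354.5 K: K = (2.601, 1.755, 0.138), RR gives ψ = 0.192, H_out = 6.323 kJ/mol
Linear interpolation between T = 352.8 (H_out = 5.127) and T = 354.5 (H_out = 6.323) on hF = 5.788 gives T ≈ 353.7 K, at which ψ = 0.18.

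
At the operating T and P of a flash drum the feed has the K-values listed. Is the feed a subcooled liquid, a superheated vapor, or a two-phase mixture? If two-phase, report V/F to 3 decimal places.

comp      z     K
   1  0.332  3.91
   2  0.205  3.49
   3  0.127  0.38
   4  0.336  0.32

ΣzᵢKᵢ = 2.169; Σzᵢ/Kᵢ = 1.528.
Both exceed 1, so a two-phase solution exists.
Rachford–Rice: g(ψ) = Σ zᵢ(Kᵢ−1)/(1+ψ(Kᵢ−1)) = 0.
Newton–Raphson from ψ = 0.5:
  ψ = 0.500: g = 0.1606, g' = -1.178 → ψ = 0.636
  ψ = 0.636: g = 0.0035, g' = -1.152 → ψ = 0.639
Converged at ψ = 0.639.

two-phase, V/F = 0.639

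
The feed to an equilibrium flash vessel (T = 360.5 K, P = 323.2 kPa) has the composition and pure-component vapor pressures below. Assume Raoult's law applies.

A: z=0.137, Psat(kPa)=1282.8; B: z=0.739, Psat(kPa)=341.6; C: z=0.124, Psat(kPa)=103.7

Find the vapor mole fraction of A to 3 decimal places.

y_A = 0.171

Raoult's law: Kᵢ = Pᵢˢᵃᵗ/P = Pᵢˢᵃᵗ/323.2.
  K_A = 1282.8/323.2 = 3.96906, K_B = 341.6/323.2 = 1.05693, K_C = 103.7/323.2 = 0.32085
Rachford–Rice: g(ψ) = Σ zᵢ(Kᵢ−1)/(1+ψ(Kᵢ−1)) = 0.
Feasibility: ΣzᵢKᵢ = 1.365, Σzᵢ/Kᵢ = 1.120 — both > 1, two phases present.
Iterate (Newton) starting at ψ = 0.5:
  ψ = 0.500: g = 0.0771, g' = -0.329 → ψ = 0.734
  ψ = 0.734: g = 0.0003, g' = -0.349 → ψ = 0.735
Converged at ψ = 0.735.
Compositions from xᵢ = zᵢ/(1+ψ(Kᵢ−1)), yᵢ = Kᵢxᵢ:
  A: x = 0.043, y = 0.171
  B: x = 0.709, y = 0.750
  C: x = 0.248, y = 0.079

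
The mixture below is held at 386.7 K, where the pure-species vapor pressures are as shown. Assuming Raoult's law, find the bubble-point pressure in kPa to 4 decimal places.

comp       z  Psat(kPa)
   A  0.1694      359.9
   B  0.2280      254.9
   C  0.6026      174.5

Pbub = 224.2380 kPa

At the bubble point ψ → 0, so ΣzᵢKᵢ = 1 with Kᵢ = Pᵢˢᵃᵗ/P ⇒ P = ΣzᵢPᵢˢᵃᵗ.
P = 0.1694·359.9 + 0.2280·254.9 + 0.6026·174.5 = 224.2380 kPa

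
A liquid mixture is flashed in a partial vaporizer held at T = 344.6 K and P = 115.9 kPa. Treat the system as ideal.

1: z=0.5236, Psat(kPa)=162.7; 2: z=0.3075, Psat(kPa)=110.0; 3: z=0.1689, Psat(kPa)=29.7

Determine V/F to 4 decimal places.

V/F = 0.3478

Raoult's law: Kᵢ = Pᵢˢᵃᵗ/P = Pᵢˢᵃᵗ/115.9.
  K_1 = 162.7/115.9 = 1.403796, K_2 = 110.0/115.9 = 0.949094, K_3 = 29.7/115.9 = 0.256255
Material balance + equilibrium reduce to Σ zᵢ(Kᵢ−1)/(1+V/F(Kᵢ−1)) = 0.
Check two-phase: ΣzᵢKᵢ = 1.0702 > 1 and Σzᵢ/Kᵢ = 1.3561 > 1, so g(0) = 0.0702 > 0 and g(1) = -0.3561 < 0.
Newton iteration, V/F⁰ = 0.4:
  V/F = 0.4000: g = -0.01277, g' = -0.2534 → V/F = 0.3496
  V/F = 0.3496: g = -0.00043, g' = -0.2370 → V/F = 0.3478
Converged at V/F = 0.3478.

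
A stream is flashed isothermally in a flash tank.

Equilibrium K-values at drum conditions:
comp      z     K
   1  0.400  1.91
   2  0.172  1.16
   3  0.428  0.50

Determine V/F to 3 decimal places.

V/F = 0.472

Material balance + equilibrium reduce to Σ zᵢ(Kᵢ−1)/(1+V/F(Kᵢ−1)) = 0.
Feasibility: ΣzᵢKᵢ = 1.178, Σzᵢ/Kᵢ = 1.214 — both > 1, two phases present.
Newton–Raphson from V/F = 0.5:
  V/F = 0.500: g = -0.0097, g' = -0.350 → V/F = 0.472
Converged at V/F = 0.472.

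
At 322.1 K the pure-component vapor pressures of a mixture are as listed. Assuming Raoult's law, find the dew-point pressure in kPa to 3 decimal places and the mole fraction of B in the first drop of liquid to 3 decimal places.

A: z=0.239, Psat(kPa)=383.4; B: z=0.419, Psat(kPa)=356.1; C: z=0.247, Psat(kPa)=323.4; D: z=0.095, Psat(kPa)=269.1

Pdew = 342.842 kPa, x_B = 0.403

At the dew point ψ → 1, so Σzᵢ/Kᵢ = 1 with Kᵢ = Pᵢˢᵃᵗ/P ⇒ 1/P = Σzᵢ/Pᵢˢᵃᵗ.
1/P = 0.239/383.4 + 0.419/356.1 + 0.247/323.4 + 0.095/269.1 = 0.002917 ⇒ P = 342.842 kPa
xᵢ = zᵢP/Pᵢˢᵃᵗ ⇒ x_B = 0.419·342.842/356.1 = 0.403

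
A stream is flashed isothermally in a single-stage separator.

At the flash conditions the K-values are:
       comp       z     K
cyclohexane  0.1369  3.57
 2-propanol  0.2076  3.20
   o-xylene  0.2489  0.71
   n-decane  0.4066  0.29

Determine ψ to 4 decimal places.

Let ψ = V/F and solve Σ zᵢ(Kᵢ−1)/(1+ψ(Kᵢ−1)) = 0.
g(0) = ΣzᵢKᵢ − 1 = 0.4477 and g(1) = 1 − Σzᵢ/Kᵢ = -0.8559, so a root lies in (0, 1).
Iterate (Newton) starting at ψ = 0.38:
  ψ = 0.3800: g = -0.04972, g' = -0.9404 → ψ = 0.3271
  ψ = 0.3271: g = 0.00095, g' = -0.9799 → ψ = 0.3281
Converged at ψ = 0.3281.

ψ = 0.3281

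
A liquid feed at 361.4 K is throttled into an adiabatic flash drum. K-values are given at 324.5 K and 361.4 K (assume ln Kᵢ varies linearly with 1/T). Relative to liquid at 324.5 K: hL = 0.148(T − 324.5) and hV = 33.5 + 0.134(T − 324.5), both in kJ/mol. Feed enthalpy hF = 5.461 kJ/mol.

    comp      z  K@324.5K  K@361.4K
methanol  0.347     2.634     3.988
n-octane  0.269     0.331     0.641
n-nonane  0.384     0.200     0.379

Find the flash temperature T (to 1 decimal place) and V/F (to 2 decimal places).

Adiabatic flash: solve Rachford–Rice at each trial T, then check hF = ψ·hV(T) + (1−ψ)·hL(T).
  T = 324.5 K: K = (2.634, 0.331, 0.200), RR gives ψ = 0.065, H_out = 2.188 kJ/mol
  T = 361.4 K: K = (3.988, 0.641, 0.379), RR gives ψ = 0.446, H_out = 20.161 kJ/mol
  T = 342.9 K: K = (3.276, 0.468, 0.280), RR gives ψ = 0.251, H_out = 11.068 kJ/mol
  T = 333.7 K: K = (2.946, 0.396, 0.238), RR gives ψ = 0.161, H_out = 6.747 kJ/mol
  T = 329.1 K: K = (2.788, 0.362, 0.218), RR gives ψ = 0.115, H_out = 4.516 kJ/mol
  T = 331.4 K: K = (2.866, 0.379, 0.228), RR gives ψ = 0.138, H_out = 5.641 kJ/mol
Linear interpolation between T = 329.1 (H_out = 4.516) and T = 331.4 (H_out = 5.641) on hF = 5.461 gives T ≈ 331.0 K, at which ψ = 0.13.

T = 331.0 K, V/F = 0.13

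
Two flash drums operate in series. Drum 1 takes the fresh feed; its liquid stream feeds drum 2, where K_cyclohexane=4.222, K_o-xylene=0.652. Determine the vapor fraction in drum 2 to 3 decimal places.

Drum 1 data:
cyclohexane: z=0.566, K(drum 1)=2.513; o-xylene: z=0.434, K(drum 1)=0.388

V/F (drum 2) = 0.607

Drum 1:
Rachford–Rice: g(ψ₁) = Σ zᵢ(Kᵢ−1)/(1+ψ₁(Kᵢ−1)) = 0.
Check two-phase: ΣzᵢKᵢ = 1.591 > 1 and Σzᵢ/Kᵢ = 1.344 > 1, so g(0) = 0.591 > 0 and g(1) = -0.344 < 0.
Newton–Raphson from ψ₁ = 0.5:
  ψ₁ = 0.500: g = 0.1048, g' = -0.757 → ψ₁ = 0.638
Converged at ψ₁ = 0.638.
Drum-1 compositions:
  cyclohexane: x = 0.288, y = 0.724
  o-xylene: x = 0.712, y = 0.276
Drum-2 feed = drum-1 liquid: z₂ = (0.2880, 0.7120).
Drum 2:
Binary case is linear: z₁(K₁−1)(1+ψ₂(K₂−1)) + z₂(K₂−1)(1+ψ₂(K₁−1)) = 0
⇒ ψ₂ = [z₁(K₁−1)+z₂(K₂−1)] / [−(K₁−1)(K₂−1)] = 0.6802/1.1213 = 0.607
  cyclohexane: x = 0.097, y = 0.412
  o-xylene: x = 0.903, y = 0.588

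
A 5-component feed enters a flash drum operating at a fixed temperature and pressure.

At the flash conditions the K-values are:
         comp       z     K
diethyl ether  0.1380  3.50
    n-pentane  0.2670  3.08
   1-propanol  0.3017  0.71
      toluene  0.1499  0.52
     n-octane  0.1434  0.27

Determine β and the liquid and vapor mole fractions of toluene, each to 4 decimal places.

β = 0.5885, x_toluene = 0.2089, y_toluene = 0.1086

Rachford–Rice: g(β) = Σ zᵢ(Kᵢ−1)/(1+β(Kᵢ−1)) = 0.
Feasibility: ΣzᵢKᵢ = 1.6362, Σzᵢ/Kᵢ = 1.3704 — both > 1, two phases present.
Newton iteration, β⁰ = 0.64:
  β = 0.6400: g = -0.03684, g' = -0.7196 → β = 0.5888
  β = 0.5888: g = -0.00021, g' = -0.7136 → β = 0.5885
Converged at β = 0.5885.
Compositions from xᵢ = zᵢ/(1+β(Kᵢ−1)), yᵢ = Kᵢxᵢ:
  diethyl ether: x = 0.0558, y = 0.1954
  n-pentane: x = 0.1200, y = 0.3697
  1-propanol: x = 0.3638, y = 0.2583
  toluene: x = 0.2089, y = 0.1086
  n-octane: x = 0.2514, y = 0.0679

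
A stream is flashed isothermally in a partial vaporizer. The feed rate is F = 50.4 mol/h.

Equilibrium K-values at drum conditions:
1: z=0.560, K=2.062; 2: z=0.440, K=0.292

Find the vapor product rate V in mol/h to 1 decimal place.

V = 19.0 mol/h

Let ψ = V/F and solve Σ zᵢ(Kᵢ−1)/(1+ψ(Kᵢ−1)) = 0.
Feasibility: ΣzᵢKᵢ = 1.283, Σzᵢ/Kᵢ = 1.778 — both > 1, two phases present.
Binary case is linear: z₁(K₁−1)(1+ψ(K₂−1)) + z₂(K₂−1)(1+ψ(K₁−1)) = 0
⇒ ψ = [z₁(K₁−1)+z₂(K₂−1)] / [−(K₁−1)(K₂−1)] = 0.2832/0.7519 = 0.377
Then V = ψ·F = 0.3766·50.4 = 19.0 mol/h and L = F − V = 31.4 mol/h.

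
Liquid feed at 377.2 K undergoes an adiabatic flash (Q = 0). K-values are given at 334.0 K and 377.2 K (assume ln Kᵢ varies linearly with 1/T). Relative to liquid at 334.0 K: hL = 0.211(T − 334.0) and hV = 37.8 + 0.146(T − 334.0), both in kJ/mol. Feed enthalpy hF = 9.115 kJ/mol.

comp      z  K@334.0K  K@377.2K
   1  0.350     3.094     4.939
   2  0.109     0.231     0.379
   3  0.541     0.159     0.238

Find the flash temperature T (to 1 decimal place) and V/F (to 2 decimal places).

T = 345.7 K, V/F = 0.18

Adiabatic flash: solve Rachford–Rice at each trial T, then check hF = ψ·hV(T) + (1−ψ)·hL(T).
  T = 334.0 K: K = (3.094, 0.231, 0.159), RR gives ψ = 0.112, H_out = 4.225 kJ/mol
  T = 377.2 K: K = (4.939, 0.379, 0.238), RR gives ψ = 0.308, H_out = 19.904 kJ/mol
  T = 355.6 K: K = (3.965, 0.300, 0.197), RR gives ψ = 0.226, H_out = 12.783 kJ/mol
  T = 344.8 K: K = (3.516, 0.264, 0.178), RR gives ψ = 0.175, H_out = 8.763 kJ/mol
  T = 350.2 K: K = (3.737, 0.282, 0.187), RR gives ψ = 0.202, H_out = 10.825 kJ/mol
  T = 347.5 K: K = (3.626, 0.273, 0.182), RR gives ψ = 0.189, H_out = 9.808 kJ/mol
  T = 346.1 K: K = (3.569, 0.269, 0.180), RR gives ψ = 0.181, H_out = 9.270 kJ/mol
Linear interpolation between T = 344.8 (H_out = 8.763) and T = 346.1 (H_out = 9.270) on hF = 9.115 gives T ≈ 345.7 K, at which ψ = 0.18.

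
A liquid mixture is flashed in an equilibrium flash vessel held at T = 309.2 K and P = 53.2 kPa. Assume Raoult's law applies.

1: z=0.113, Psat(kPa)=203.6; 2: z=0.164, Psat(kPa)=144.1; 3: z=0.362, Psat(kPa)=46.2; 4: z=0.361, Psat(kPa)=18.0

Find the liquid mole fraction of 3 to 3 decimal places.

x_3 = 0.378

Raoult's law: Kᵢ = Pᵢˢᵃᵗ/P = Pᵢˢᵃᵗ/53.2.
  K_1 = 203.6/53.2 = 3.82707, K_2 = 144.1/53.2 = 2.70865, K_3 = 46.2/53.2 = 0.86842, K_4 = 18.0/53.2 = 0.33835
Material balance + equilibrium reduce to Σ zᵢ(Kᵢ−1)/(1+β(Kᵢ−1)) = 0.
Check two-phase: ΣzᵢKᵢ = 1.313 > 1 and Σzᵢ/Kᵢ = 1.574 > 1, so g(0) = 0.313 > 0 and g(1) = -0.574 < 0.
Iterate (Newton) starting at β = 0.44:
  β = 0.440: g = -0.0852, g' = -0.657 → β = 0.310
  β = 0.310: g = 0.0031, g' = -0.718 → β = 0.315
Converged at β = 0.315.
Compositions from xᵢ = zᵢ/(1+β(Kᵢ−1)), yᵢ = Kᵢxᵢ:
  1: x = 0.060, y = 0.229
  2: x = 0.107, y = 0.289
  3: x = 0.378, y = 0.328
  4: x = 0.456, y = 0.154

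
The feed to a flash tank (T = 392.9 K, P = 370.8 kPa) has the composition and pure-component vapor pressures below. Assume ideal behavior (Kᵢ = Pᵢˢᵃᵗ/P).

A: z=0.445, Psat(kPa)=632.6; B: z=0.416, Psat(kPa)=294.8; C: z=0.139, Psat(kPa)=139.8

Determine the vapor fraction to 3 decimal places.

Raoult's law: Kᵢ = Pᵢˢᵃᵗ/P = Pᵢˢᵃᵗ/370.8.
  K_A = 632.6/370.8 = 1.70604, K_B = 294.8/370.8 = 0.79504, K_C = 139.8/370.8 = 0.37702
Iterate (Newton) starting at ψ = 0.5:
  ψ = 0.500: g = 0.0114, g' = -0.257 → ψ = 0.545
  ψ = 0.545: g = -0.0001, g' = -0.261 → ψ = 0.544
Converged at ψ = 0.544.

ψ = 0.544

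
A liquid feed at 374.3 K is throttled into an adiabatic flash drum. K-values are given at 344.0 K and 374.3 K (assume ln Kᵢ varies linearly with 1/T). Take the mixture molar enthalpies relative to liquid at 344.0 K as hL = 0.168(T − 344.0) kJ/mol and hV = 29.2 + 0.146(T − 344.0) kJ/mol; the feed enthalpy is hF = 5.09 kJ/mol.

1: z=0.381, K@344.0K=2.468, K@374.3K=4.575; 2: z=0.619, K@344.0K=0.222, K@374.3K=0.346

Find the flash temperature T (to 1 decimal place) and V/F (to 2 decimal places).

Adiabatic flash: solve Rachford–Rice at each trial T, then check hF = ψ·hV(T) + (1−ψ)·hL(T).
  T = 344.0 K: K = (2.468, 0.222), RR gives ψ = 0.068, H_out = 1.987 kJ/mol
  T = 374.3 K: K = (4.575, 0.346), RR gives ψ = 0.409, H_out = 16.773 kJ/mol
  T = 359.1 K: K = (3.401, 0.280), RR gives ψ = 0.271, H_out = 10.360 kJ/mol
  T = 351.6 K: K = (2.910, 0.250), RR gives ψ = 0.184, H_out = 6.616 kJ/mol
  T = 347.8 K: K = (2.682, 0.236), RR gives ψ = 0.131, H_out = 4.440 kJ/mol
  T = 349.7 K: K = (2.795, 0.243), RR gives ψ = 0.158, H_out = 5.557 kJ/mol
Linear interpolation between T = 347.8 (H_out = 4.440) and T = 349.7 (H_out = 5.557) on hF = 5.09 gives T ≈ 348.9 K, at which ψ = 0.15.

T = 348.9 K, V/F = 0.15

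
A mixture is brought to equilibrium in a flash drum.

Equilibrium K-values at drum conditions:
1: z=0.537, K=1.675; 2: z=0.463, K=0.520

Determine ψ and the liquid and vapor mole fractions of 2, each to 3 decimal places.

Newton–Raphson from ψ = 0.69:
  ψ = 0.690: g = -0.0850, g' = -0.352 → ψ = 0.449
  ψ = 0.449: g = -0.0051, g' = -0.317 → ψ = 0.433
Converged at ψ = 0.433.
Compositions from xᵢ = zᵢ/(1+ψ(Kᵢ−1)), yᵢ = Kᵢxᵢ:
  1: x = 0.416, y = 0.696
  2: x = 0.584, y = 0.304

ψ = 0.433, x_2 = 0.584, y_2 = 0.304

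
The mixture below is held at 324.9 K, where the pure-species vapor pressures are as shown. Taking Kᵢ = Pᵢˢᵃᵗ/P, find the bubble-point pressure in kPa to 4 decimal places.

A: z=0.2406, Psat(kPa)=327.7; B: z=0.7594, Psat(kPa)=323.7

At the bubble point ψ → 0, so ΣzᵢKᵢ = 1 with Kᵢ = Pᵢˢᵃᵗ/P ⇒ P = ΣzᵢPᵢˢᵃᵗ.
P = 0.2406·327.7 + 0.7594·323.7 = 324.6624 kPa

Pbub = 324.6624 kPa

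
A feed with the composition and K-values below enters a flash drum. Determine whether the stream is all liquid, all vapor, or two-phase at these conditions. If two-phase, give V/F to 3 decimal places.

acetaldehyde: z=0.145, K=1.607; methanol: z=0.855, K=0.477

ΣzᵢKᵢ = 0.641; Σzᵢ/Kᵢ = 1.883.
Since ΣzᵢKᵢ < 1 the mixture is below its bubble point — single liquid phase.

all liquid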